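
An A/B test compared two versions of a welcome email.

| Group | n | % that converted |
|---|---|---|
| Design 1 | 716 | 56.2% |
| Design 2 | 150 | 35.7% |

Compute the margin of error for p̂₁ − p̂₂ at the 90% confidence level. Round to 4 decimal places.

0.0712

SE₁ = √(p̂₁(1−p̂₁)/n₁) = √(0.5620·0.4380/716) = 0.01854; SE₂ = √(0.3570·0.6430/150) = 0.03912.
Independent samples: SE of the difference = √(SE₁² + SE₂²) = √(0.0003437316 + 0.0015303744) = 0.04329.
z* for 90% confidence is 1.645, so the margin of error is 1.645 × 0.04329 = 0.07121.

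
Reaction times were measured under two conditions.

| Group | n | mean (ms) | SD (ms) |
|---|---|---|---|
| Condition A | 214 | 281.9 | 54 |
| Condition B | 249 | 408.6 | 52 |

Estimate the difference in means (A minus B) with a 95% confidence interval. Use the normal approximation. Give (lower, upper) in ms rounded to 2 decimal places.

(-136.40, -117.00)

Standard errors of each mean: 54/√214 = 3.6914 and 52/√249 = 3.2954.
SE(x̄₁ − x̄₂) = √(3.6914² + 3.2954²) = 4.9483 for independent samples with unequal variances.
With z* = 1.960, the margin is 1.960 × 4.9483 = 9.6987.
x̄₁ − x̄₂ = 281.9 − 408.6 = -126.7000; the interval is -126.7000 ± 9.6987 = (-136.40, -117.00).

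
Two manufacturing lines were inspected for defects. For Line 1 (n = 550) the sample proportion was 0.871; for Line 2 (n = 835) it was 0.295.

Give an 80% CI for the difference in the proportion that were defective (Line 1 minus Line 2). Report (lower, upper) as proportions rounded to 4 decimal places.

The two standard errors are √(0.8710×0.1290/550) = 0.01429 and √(0.2950×0.7050/835) = 0.01578.
Because the samples are independent, SE_diff = √(0.01429² + 0.01578²) = 0.02129.
Using z* = 1.282 for 80%, ME = 1.282 × 0.02129 = 0.02729.
p̂₁ − p̂₂ = 0.5760; interval 0.5760 ± 0.02729 gives (0.5487, 0.6033).

(0.5487, 0.6033)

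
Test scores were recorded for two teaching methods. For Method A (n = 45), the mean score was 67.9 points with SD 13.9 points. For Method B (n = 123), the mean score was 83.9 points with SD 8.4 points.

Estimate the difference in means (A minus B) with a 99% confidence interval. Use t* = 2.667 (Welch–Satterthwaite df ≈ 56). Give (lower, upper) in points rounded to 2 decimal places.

(-21.88, -10.12)

Standard errors of each mean: 13.9/√45 = 2.0721 and 8.4/√123 = 0.7574.
SE(x̄₁ − x̄₂) = √(2.0721² + 0.7574²) = 2.2062 for independent samples with unequal variances.
With t* = 2.667, the margin is 2.667 × 2.2062 = 5.8839.
x̄₁ − x̄₂ = 67.9 − 83.9 = -16.0000; the interval is -16.0000 ± 5.8839 = (-21.88, -10.12).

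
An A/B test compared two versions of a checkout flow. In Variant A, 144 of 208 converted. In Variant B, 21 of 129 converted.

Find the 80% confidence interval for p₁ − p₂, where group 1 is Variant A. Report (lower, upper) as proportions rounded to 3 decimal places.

(0.471, 0.588)

p̂₁ = 144/208 = 0.6923 and p̂₂ = 21/129 = 0.1628.
SE₁ = √(p̂₁(1−p̂₁)/n₁) = √(0.6923·0.3077/208) = 0.03200; SE₂ = √(0.1628·0.8372/129) = 0.03250.
Independent samples: SE of the difference = √(SE₁² + SE₂²) = √(0.001024 + 0.00105625) = 0.04561.
z* for 80% confidence is 1.282, so the margin of error is 1.282 × 0.04561 = 0.05847.
Point estimate p̂₁ − p̂₂ = 0.6923 − 0.1628 = 0.5295.
0.5295 ± 0.05847 → (0.471, 0.588).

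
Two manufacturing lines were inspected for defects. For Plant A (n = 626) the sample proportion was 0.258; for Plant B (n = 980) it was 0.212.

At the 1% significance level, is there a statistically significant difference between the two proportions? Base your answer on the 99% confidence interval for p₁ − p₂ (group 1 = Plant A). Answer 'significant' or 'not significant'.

not significant

The two standard errors are √(0.2580×0.7420/626) = 0.01749 and √(0.2120×0.7880/980) = 0.01306.
Because the samples are independent, SE_diff = √(0.01749² + 0.01306²) = 0.02183.
Using z* = 2.576 for 99%, ME = 2.576 × 0.02183 = 0.05623.
p̂₁ − p̂₂ = 0.0460; interval 0.0460 ± 0.05623 gives (-0.01023, 0.10223).
The interval (-0.01023, 0.10223) contains 0, so the difference is not significant.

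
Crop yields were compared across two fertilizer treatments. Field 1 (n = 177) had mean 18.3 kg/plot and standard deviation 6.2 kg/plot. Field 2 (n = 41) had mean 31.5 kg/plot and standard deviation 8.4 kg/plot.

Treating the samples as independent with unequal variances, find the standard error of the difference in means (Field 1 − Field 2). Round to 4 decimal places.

1.3922

Per-group SEs: s₁/√n₁ = 6.2/√177 = 0.4660, s₂/√n₂ = 8.4/√41 = 1.3119.
Unpooled SE of the difference: √(0.217156 + 1.72108161) = 1.3922.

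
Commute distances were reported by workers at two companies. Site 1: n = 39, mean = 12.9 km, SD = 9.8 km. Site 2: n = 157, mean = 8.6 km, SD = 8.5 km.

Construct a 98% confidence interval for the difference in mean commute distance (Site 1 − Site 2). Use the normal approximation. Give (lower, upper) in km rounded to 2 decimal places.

Standard errors of each mean: 9.8/√39 = 1.5693 and 8.5/√157 = 0.6784.
SE(x̄₁ − x̄₂) = √(1.5693² + 0.6784²) = 1.7097 for independent samples with unequal variances.
With z* = 2.326, the margin is 2.326 × 1.7097 = 3.9768.
x̄₁ − x̄₂ = 12.9 − 8.6 = 4.3000; the interval is 4.3000 ± 3.9768 = (0.32, 8.28).

(0.32, 8.28)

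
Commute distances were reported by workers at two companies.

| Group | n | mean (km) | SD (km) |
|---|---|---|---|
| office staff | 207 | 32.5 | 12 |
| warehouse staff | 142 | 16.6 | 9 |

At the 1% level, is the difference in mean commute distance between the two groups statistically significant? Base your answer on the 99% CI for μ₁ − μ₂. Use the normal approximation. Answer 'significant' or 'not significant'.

significant

SE₁ = s₁/√n₁ = 12/√207 = 0.8341; SE₂ = 9/√142 = 0.7553.
Independent samples, unequal variances: SE_diff = √(SE₁² + SE₂²) = √(0.69572281 + 0.57047809) = 1.1253.
z* = 2.576, so margin of error = 2.576 × 1.1253 = 2.8988.
Difference in means = 32.5 − 16.6 = 15.9000.
15.9000 ± 2.8988 → (13.0012, 18.7988).
The interval (13.0012, 18.7988) does not contain 0, so the difference is significant.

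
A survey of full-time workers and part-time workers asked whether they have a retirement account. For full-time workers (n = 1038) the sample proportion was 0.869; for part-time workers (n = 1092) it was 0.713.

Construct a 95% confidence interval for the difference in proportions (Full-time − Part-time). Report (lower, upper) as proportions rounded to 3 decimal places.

SE₁ = √(p̂₁(1−p̂₁)/n₁) = √(0.8690·0.1310/1038) = 0.01047; SE₂ = √(0.7130·0.2870/1092) = 0.01369.
Independent samples: SE of the difference = √(SE₁² + SE₂²) = √(0.0001096209 + 0.0001874161) = 0.01723.
z* for 95% confidence is 1.960, so the margin of error is 1.960 × 0.01723 = 0.03377.
Point estimate p̂₁ − p̂₂ = 0.8690 − 0.7130 = 0.1560.
0.1560 ± 0.03377 → (0.122, 0.190).

(0.122, 0.190)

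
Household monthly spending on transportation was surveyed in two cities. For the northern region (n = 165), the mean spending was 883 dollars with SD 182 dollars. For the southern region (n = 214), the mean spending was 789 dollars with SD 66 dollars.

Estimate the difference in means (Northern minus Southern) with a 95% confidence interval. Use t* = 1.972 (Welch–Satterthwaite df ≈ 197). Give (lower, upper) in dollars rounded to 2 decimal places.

Per-group SEs: s₁/√n₁ = 182/√165 = 14.1687, s₂/√n₂ = 66/√214 = 4.5117.
Unpooled SE of the difference: √(200.75205969 + 20.35543689) = 14.8697.
Margin of error = t* · SE = 1.972 × 14.8697 = 29.3230.
x̄₁ − x̄₂ = 883 − 789 = 94.0000.
CI: 94.0000 ± 29.3230 = (64.68, 123.32).

(64.68, 123.32)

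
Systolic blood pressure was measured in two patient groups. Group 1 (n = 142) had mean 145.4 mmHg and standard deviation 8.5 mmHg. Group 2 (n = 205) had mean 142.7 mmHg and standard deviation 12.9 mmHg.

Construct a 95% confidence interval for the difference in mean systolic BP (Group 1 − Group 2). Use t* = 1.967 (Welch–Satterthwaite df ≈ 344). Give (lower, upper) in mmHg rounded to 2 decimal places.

(0.44, 4.96)

SE₁ = s₁/√n₁ = 8.5/√142 = 0.7133; SE₂ = 12.9/√205 = 0.9010.
Independent samples, unequal variances: SE_diff = √(SE₁² + SE₂²) = √(0.50879689 + 0.811801) = 1.1492.
t* = 1.967, so margin of error = 1.967 × 1.1492 = 2.2605.
Difference in means = 145.4 − 142.7 = 2.7000.
2.7000 ± 2.2605 → (0.44, 4.96).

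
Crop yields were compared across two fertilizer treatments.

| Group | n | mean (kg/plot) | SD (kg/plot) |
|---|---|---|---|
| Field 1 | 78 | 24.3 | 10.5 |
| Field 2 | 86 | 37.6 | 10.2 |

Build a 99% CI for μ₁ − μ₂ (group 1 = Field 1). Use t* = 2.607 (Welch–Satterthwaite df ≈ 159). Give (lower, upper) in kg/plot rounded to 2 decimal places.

Standard errors of each mean: 10.5/√78 = 1.1889 and 10.2/√86 = 1.0999.
SE(x̄₁ − x̄₂) = √(1.1889² + 1.0999²) = 1.6196 for independent samples with unequal variances.
With t* = 2.607, the margin is 2.607 × 1.6196 = 4.2223.
x̄₁ − x̄₂ = 24.3 − 37.6 = -13.3000; the interval is -13.3000 ± 4.2223 = (-17.52, -9.08).

(-17.52, -9.08)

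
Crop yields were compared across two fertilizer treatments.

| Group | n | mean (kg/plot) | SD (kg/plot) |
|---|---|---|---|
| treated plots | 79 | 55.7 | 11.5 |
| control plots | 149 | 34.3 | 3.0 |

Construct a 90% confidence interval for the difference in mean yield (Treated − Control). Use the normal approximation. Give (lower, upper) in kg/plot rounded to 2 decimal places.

Standard errors of each mean: 11.5/√79 = 1.2939 and 3.0/√149 = 0.2458.
SE(x̄₁ − x̄₂) = √(1.2939² + 0.2458²) = 1.3170 for independent samples with unequal variances.
With z* = 1.645, the margin is 1.645 × 1.3170 = 2.1665.
x̄₁ − x̄₂ = 55.7 − 34.3 = 21.4000; the interval is 21.4000 ± 2.1665 = (19.23, 23.57).

(19.23, 23.57)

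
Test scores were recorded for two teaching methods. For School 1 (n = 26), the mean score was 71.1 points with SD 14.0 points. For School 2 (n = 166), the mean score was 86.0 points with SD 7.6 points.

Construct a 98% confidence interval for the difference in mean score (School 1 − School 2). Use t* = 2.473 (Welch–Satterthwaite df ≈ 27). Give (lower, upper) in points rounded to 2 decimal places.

(-21.84, -7.96)

Standard errors of each mean: 14.0/√26 = 2.7456 and 7.6/√166 = 0.5899.
SE(x̄₁ − x̄₂) = √(2.7456² + 0.5899²) = 2.8083 for independent samples with unequal variances.
With t* = 2.473, the margin is 2.473 × 2.8083 = 6.9449.
x̄₁ − x̄₂ = 71.1 − 86.0 = -14.9000; the interval is -14.9000 ± 6.9449 = (-21.84, -7.96).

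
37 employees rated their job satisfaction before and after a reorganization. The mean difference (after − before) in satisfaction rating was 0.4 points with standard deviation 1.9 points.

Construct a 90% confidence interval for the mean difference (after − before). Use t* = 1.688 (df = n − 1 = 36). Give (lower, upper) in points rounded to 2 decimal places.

(-0.13, 0.93)

Paired design: SE = s_d/√n = 1.9/√37 = 0.3124.
t* = 1.688; margin of error = 1.688 × 0.3124 = 0.5273.
0.4 ± 0.5273 → (-0.13, 0.93).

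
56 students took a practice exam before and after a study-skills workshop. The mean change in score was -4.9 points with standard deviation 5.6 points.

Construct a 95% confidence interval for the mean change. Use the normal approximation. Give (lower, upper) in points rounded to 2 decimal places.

Paired design: SE = s_d/√n = 5.6/√56 = 0.7483.
z* = 1.960; margin of error = 1.960 × 0.7483 = 1.4667.
-4.9 ± 1.4667 → (-6.37, -3.43).

(-6.37, -3.43)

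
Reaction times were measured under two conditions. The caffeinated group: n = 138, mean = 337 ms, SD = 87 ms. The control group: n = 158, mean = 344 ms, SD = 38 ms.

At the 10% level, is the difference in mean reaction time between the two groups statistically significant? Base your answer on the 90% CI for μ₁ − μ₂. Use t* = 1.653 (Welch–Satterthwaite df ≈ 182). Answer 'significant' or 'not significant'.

SE₁ = s₁/√n₁ = 87/√138 = 7.4059; SE₂ = 38/√158 = 3.0231.
Independent samples, unequal variances: SE_diff = √(SE₁² + SE₂²) = √(54.84735481 + 9.13913361) = 7.9992.
t* = 1.653, so margin of error = 1.653 × 7.9992 = 13.2227.
Difference in means = 337 − 344 = -7.0000.
-7.0000 ± 13.2227 → (-20.2227, 6.2227).
The interval (-20.2227, 6.2227) contains 0, so the difference is not significant.

not significant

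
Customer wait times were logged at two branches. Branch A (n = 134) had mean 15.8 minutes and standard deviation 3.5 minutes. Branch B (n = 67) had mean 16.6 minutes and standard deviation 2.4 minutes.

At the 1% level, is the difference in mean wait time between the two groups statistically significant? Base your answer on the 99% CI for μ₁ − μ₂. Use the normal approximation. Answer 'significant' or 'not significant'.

Standard errors of each mean: 3.5/√134 = 0.3024 and 2.4/√67 = 0.2932.
SE(x̄₁ − x̄₂) = √(0.3024² + 0.2932²) = 0.4212 for independent samples with unequal variances.
With z* = 2.576, the margin is 2.576 × 0.4212 = 1.0850.
x̄₁ − x̄₂ = 15.8 − 16.6 = -0.8000; the interval is -0.8000 ± 1.0850 = (-1.8850, 0.2850).
The interval (-1.8850, 0.2850) contains 0, so the difference is not significant.

not significant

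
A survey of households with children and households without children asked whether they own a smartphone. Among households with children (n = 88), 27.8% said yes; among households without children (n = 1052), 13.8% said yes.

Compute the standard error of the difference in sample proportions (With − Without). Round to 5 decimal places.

0.04893

The two standard errors are √(0.2780×0.7220/88) = 0.04776 and √(0.1380×0.8620/1052) = 0.01063.
Because the samples are independent, SE_diff = √(0.04776² + 0.01063²) = 0.04893.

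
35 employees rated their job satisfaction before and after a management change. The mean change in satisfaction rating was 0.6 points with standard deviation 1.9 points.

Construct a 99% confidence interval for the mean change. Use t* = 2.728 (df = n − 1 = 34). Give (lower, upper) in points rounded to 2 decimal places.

This is a matched-pairs design, so SE = s_d/√n = 1.9/√35 = 0.3212.
Margin = 2.728 × 0.3212 = 0.8762; the interval is 0.6 ± 0.8762 = (-0.28, 1.48).

(-0.28, 1.48)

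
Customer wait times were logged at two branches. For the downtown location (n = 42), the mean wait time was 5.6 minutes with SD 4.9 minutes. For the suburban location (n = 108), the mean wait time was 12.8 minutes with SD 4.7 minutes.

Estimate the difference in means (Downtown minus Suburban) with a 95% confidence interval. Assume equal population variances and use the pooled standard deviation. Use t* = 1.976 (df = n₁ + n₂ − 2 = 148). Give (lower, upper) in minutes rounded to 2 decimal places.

s_p = √[((n₁−1)s₁² + (n₂−1)s₂²)/(n₁+n₂−2)] = √[(41·4.9² + 107·4.7²)/148] = 4.7562.
SE = 4.7562·√(1/42 + 1/108) = 0.8649.
With t* = 1.976, margin = 1.976 × 0.8649 = 1.7090.
x̄₁ − x̄₂ = 5.6 − 12.8 = -7.2000; interval -7.2000 ± 1.7090 = (-8.91, -5.49).

(-8.91, -5.49)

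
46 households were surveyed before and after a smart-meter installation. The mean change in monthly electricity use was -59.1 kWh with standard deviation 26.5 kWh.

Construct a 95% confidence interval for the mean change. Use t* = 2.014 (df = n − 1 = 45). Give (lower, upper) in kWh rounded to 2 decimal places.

Paired design: SE = s_d/√n = 26.5/√46 = 3.9072.
t* = 2.014; margin of error = 2.014 × 3.9072 = 7.8691.
-59.1 ± 7.8691 → (-66.97, -51.23).

(-66.97, -51.23)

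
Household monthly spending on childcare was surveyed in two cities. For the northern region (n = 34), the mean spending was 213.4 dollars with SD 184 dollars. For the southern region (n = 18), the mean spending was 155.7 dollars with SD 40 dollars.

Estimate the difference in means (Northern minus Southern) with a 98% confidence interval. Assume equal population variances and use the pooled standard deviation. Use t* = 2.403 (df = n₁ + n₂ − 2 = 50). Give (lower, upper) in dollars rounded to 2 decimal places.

Pooled variance s_p² = [33·184² + 17·40²] / (34+18−2) = 22888.9600, so s_p = 151.2910.
SE_diff = s_p·√(1/n₁ + 1/n₂) = 151.2910·√(1/34 + 1/18) = 44.1000.
t* = 2.403; margin = 2.403 × 44.1000 = 105.9723.
Difference = 213.4 − 155.7 = 57.7000.
57.7000 ± 105.9723 → (-48.27, 163.67).

(-48.27, 163.67)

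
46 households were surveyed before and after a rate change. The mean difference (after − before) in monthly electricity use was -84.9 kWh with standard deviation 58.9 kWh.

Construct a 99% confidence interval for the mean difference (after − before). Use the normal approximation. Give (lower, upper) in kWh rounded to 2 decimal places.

This is a matched-pairs design, so SE = s_d/√n = 58.9/√46 = 8.6843.
Margin = 2.576 × 8.6843 = 22.3708; the interval is -84.9 ± 22.3708 = (-107.27, -62.53).

(-107.27, -62.53)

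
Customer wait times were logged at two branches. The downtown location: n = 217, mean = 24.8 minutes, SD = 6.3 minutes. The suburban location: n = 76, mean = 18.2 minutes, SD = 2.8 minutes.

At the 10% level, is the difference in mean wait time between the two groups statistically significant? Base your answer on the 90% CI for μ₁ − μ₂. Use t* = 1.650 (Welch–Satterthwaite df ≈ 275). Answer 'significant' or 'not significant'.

Per-group SEs: s₁/√n₁ = 6.3/√217 = 0.4277, s₂/√n₂ = 2.8/√76 = 0.3212.
Unpooled SE of the difference: √(0.18292729 + 0.10316944) = 0.5349.
Margin of error = t* · SE = 1.650 × 0.5349 = 0.8826.
x̄₁ − x̄₂ = 24.8 − 18.2 = 6.6000.
CI: 6.6000 ± 0.8826 = (5.7174, 7.4826).
The interval (5.7174, 7.4826) does not contain 0, so the difference is significant.

significant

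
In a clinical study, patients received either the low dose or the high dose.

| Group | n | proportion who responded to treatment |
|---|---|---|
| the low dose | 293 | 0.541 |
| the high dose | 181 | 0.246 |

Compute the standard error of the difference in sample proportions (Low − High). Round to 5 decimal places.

0.04327

Each SE is √(p̂(1−p̂)/n): √(0.5410·0.4590/293) = 0.02911 and √(0.2460·0.7540/181) = 0.03201.
SE(p̂₁ − p̂₂) = √(SE₁² + SE₂²) = √(0.0008473921 + 0.0010246401) = 0.04327, since the two samples are independent.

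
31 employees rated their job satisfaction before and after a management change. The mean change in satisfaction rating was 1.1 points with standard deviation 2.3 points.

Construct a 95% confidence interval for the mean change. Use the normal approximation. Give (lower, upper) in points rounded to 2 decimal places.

(0.29, 1.91)

Paired design: SE = s_d/√n = 2.3/√31 = 0.4131.
z* = 1.960; margin of error = 1.960 × 0.4131 = 0.8097.
1.1 ± 0.8097 → (0.29, 1.91).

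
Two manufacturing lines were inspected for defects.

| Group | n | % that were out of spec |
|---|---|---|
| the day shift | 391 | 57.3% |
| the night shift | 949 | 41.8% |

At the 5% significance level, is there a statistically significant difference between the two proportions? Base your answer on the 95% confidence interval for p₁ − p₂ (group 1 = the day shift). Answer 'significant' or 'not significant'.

significant

Each SE is √(p̂(1−p̂)/n): √(0.5730·0.4270/391) = 0.02502 and √(0.4180·0.5820/949) = 0.01601.
SE(p̂₁ − p̂₂) = √(SE₁² + SE₂²) = √(0.0006260004 + 0.0002563201) = 0.02970, since the two samples are independent.
At 95% confidence z* = 1.960; margin = 1.960 × 0.02970 = 0.05821.
The difference is 0.5730 − 0.4180 = 0.1550, so the interval is 0.1550 ± 0.05821 = (0.09679, 0.21321).
The interval (0.09679, 0.21321) does not contain 0, so the difference is significant.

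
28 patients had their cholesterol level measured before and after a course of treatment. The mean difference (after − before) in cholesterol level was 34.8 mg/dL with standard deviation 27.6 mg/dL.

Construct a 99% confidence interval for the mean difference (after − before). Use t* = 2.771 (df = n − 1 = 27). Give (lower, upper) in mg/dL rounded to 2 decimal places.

(20.35, 49.25)

This is a matched-pairs design, so SE = s_d/√n = 27.6/√28 = 5.2159.
Margin = 2.771 × 5.2159 = 14.4533; the interval is 34.8 ± 14.4533 = (20.35, 49.25).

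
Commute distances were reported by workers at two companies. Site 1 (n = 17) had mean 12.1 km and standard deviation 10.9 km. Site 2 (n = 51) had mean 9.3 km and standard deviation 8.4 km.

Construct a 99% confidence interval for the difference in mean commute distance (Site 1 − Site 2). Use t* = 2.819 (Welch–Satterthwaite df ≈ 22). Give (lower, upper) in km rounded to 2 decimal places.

Standard errors of each mean: 10.9/√17 = 2.6436 and 8.4/√51 = 1.1762.
SE(x̄₁ − x̄₂) = √(2.6436² + 1.1762²) = 2.8935 for independent samples with unequal variances.
With t* = 2.819, the margin is 2.819 × 2.8935 = 8.1568.
x̄₁ − x̄₂ = 12.1 − 9.3 = 2.8000; the interval is 2.8000 ± 8.1568 = (-5.36, 10.96).

(-5.36, 10.96)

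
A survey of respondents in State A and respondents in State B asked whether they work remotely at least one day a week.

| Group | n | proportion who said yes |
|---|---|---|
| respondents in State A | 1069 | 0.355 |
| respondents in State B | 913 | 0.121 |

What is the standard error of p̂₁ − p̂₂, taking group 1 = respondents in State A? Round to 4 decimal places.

0.0182

The two standard errors are √(0.3550×0.6450/1069) = 0.01464 and √(0.1210×0.8790/913) = 0.01079.
Because the samples are independent, SE_diff = √(0.01464² + 0.01079²) = 0.01819.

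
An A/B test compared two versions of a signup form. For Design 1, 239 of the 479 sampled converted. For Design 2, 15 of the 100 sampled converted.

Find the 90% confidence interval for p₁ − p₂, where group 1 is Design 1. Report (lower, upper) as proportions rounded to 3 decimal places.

(0.279, 0.419)

p̂₁ = 239/479 = 0.4990 and p̂₂ = 15/100 = 0.1500.
SE₁ = √(p̂₁(1−p̂₁)/n₁) = √(0.4990·0.5010/479) = 0.02285; SE₂ = √(0.1500·0.8500/100) = 0.03571.
Independent samples: SE of the difference = √(SE₁² + SE₂²) = √(0.0005221225 + 0.0012752041) = 0.04239.
z* for 90% confidence is 1.645, so the margin of error is 1.645 × 0.04239 = 0.06973.
Point estimate p̂₁ − p̂₂ = 0.4990 − 0.1500 = 0.3490.
0.3490 ± 0.06973 → (0.279, 0.419).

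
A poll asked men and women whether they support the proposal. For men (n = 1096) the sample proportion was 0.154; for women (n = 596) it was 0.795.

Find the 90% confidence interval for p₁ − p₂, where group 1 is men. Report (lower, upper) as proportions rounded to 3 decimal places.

(-0.674, -0.608)

SE₁ = √(p̂₁(1−p̂₁)/n₁) = √(0.1540·0.8460/1096) = 0.01090; SE₂ = √(0.7950·0.2050/596) = 0.01654.
Independent samples: SE of the difference = √(SE₁² + SE₂²) = √(0.00011881 + 0.0002735716) = 0.01981.
z* for 90% confidence is 1.645, so the margin of error is 1.645 × 0.01981 = 0.03259.
Point estimate p̂₁ − p̂₂ = 0.1540 − 0.7950 = -0.6410.
-0.6410 ± 0.03259 → (-0.674, -0.608).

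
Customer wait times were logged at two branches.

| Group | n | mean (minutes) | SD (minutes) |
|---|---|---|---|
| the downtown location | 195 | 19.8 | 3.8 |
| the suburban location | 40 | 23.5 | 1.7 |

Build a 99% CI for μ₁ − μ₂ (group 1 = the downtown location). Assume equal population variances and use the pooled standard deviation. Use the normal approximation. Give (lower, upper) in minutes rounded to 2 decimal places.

s_p = √[((n₁−1)s₁² + (n₂−1)s₂²)/(n₁+n₂−2)] = √[(194·3.8² + 39·1.7²)/233] = 3.5365.
SE = 3.5365·√(1/195 + 1/40) = 0.6138.
With z* = 2.576, margin = 2.576 × 0.6138 = 1.5811.
x̄₁ − x̄₂ = 19.8 − 23.5 = -3.7000; interval -3.7000 ± 1.5811 = (-5.28, -2.12).

(-5.28, -2.12)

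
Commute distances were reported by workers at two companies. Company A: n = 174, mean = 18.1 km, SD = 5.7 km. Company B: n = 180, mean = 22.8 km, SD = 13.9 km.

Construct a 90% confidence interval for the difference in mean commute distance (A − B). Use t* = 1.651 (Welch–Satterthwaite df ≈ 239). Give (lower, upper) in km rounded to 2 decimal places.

Per-group SEs: s₁/√n₁ = 5.7/√174 = 0.4321, s₂/√n₂ = 13.9/√180 = 1.0360.
Unpooled SE of the difference: √(0.18671041 + 1.073296) = 1.1225.
Margin of error = t* · SE = 1.651 × 1.1225 = 1.8532.
x̄₁ − x̄₂ = 18.1 − 22.8 = -4.7000.
CI: -4.7000 ± 1.8532 = (-6.55, -2.85).

(-6.55, -2.85)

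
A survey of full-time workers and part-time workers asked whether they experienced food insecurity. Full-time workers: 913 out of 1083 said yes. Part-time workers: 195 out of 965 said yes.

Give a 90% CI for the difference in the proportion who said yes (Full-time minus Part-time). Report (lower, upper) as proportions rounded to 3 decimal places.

p̂₁ = 913/1083 = 0.8430 and p̂₂ = 195/965 = 0.2021.
SE₁ = √(p̂₁(1−p̂₁)/n₁) = √(0.8430·0.1570/1083) = 0.01105; SE₂ = √(0.2021·0.7979/965) = 0.01293.
Independent samples: SE of the difference = √(SE₁² + SE₂²) = √(0.0001221025 + 0.0001671849) = 0.01701.
z* for 90% confidence is 1.645, so the margin of error is 1.645 × 0.01701 = 0.02798.
Point estimate p̂₁ − p̂₂ = 0.8430 − 0.2021 = 0.6409.
0.6409 ± 0.02798 → (0.613, 0.669).

(0.613, 0.669)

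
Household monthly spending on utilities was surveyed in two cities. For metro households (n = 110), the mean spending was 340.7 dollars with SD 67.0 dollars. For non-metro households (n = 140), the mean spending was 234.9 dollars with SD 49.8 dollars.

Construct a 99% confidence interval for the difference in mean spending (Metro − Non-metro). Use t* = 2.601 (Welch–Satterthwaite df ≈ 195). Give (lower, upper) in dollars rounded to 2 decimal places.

Per-group SEs: s₁/√n₁ = 67.0/√110 = 6.3882, s₂/√n₂ = 49.8/√140 = 4.2089.
Unpooled SE of the difference: √(40.80909924 + 17.71483921) = 7.6501.
Margin of error = t* · SE = 2.601 × 7.6501 = 19.8979.
x̄₁ − x̄₂ = 340.7 − 234.9 = 105.8000.
CI: 105.8000 ± 19.8979 = (85.90, 125.70).

(85.90, 125.70)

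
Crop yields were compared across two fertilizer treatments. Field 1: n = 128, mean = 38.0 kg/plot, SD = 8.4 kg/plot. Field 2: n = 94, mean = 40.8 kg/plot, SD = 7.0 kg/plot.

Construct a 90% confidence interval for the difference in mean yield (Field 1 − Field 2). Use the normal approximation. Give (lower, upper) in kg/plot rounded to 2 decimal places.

SE₁ = s₁/√n₁ = 8.4/√128 = 0.7425; SE₂ = 7.0/√94 = 0.7220.
Independent samples, unequal variances: SE_diff = √(SE₁² + SE₂²) = √(0.55130625 + 0.521284) = 1.0357.
z* = 1.645, so margin of error = 1.645 × 1.0357 = 1.7037.
Difference in means = 38.0 − 40.8 = -2.8000.
-2.8000 ± 1.7037 → (-4.50, -1.10).

(-4.50, -1.10)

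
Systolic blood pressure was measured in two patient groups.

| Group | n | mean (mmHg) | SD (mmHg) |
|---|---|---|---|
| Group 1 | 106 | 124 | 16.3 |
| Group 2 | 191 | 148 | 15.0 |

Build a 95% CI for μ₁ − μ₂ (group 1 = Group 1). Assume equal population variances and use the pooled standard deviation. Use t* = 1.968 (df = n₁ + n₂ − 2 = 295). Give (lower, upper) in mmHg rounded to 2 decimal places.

s_p = √[((n₁−1)s₁² + (n₂−1)s₂²)/(n₁+n₂−2)] = √[(105·16.3² + 190·15.0²)/295] = 15.4752.
SE = 15.4752·√(1/106 + 1/191) = 1.8743.
With t* = 1.968, margin = 1.968 × 1.8743 = 3.6886.
x̄₁ − x̄₂ = 124 − 148 = -24.0000; interval -24.0000 ± 3.6886 = (-27.69, -20.31).

(-27.69, -20.31)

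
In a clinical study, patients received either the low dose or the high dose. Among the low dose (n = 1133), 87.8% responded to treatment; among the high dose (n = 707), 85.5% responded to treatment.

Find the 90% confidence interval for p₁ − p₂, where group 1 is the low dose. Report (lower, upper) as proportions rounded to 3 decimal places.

Each SE is √(p̂(1−p̂)/n): √(0.8780·0.1220/1133) = 0.00972 and √(0.8550·0.1450/707) = 0.01324.
SE(p̂₁ − p̂₂) = √(SE₁² + SE₂²) = √(0.0000944784 + 0.0001752976) = 0.01642, since the two samples are independent.
At 90% confidence z* = 1.645; margin = 1.645 × 0.01642 = 0.02701.
The difference is 0.8780 − 0.8550 = 0.0230, so the interval is 0.0230 ± 0.02701 = (-0.004, 0.050).

(-0.004, 0.050)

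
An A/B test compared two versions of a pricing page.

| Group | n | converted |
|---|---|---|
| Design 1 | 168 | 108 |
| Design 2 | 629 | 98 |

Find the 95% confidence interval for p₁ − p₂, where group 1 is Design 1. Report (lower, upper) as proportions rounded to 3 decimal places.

(0.409, 0.565)

p̂₁ = 108/168 = 0.6429 and p̂₂ = 98/629 = 0.1558.
SE₁ = √(p̂₁(1−p̂₁)/n₁) = √(0.6429·0.3571/168) = 0.03697; SE₂ = √(0.1558·0.8442/629) = 0.01446.
Independent samples: SE of the difference = √(SE₁² + SE₂²) = √(0.0013667809 + 0.0002090916) = 0.03970.
z* for 95% confidence is 1.960, so the margin of error is 1.960 × 0.03970 = 0.07781.
Point estimate p̂₁ − p̂₂ = 0.6429 − 0.1558 = 0.4871.
0.4871 ± 0.07781 → (0.409, 0.565).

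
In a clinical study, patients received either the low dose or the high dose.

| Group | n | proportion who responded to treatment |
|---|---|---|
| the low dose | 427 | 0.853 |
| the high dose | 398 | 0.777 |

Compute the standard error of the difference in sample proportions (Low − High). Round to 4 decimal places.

SE₁ = √(p̂₁(1−p̂₁)/n₁) = √(0.8530·0.1470/427) = 0.01714; SE₂ = √(0.7770·0.2230/398) = 0.02087.
Independent samples: SE of the difference = √(SE₁² + SE₂²) = √(0.0002937796 + 0.0004355569) = 0.02701.

0.0270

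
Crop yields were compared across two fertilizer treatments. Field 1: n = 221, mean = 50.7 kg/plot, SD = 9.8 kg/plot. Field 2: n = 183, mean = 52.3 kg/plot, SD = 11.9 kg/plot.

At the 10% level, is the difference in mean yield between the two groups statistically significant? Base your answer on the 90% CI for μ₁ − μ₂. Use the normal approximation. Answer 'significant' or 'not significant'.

SE₁ = s₁/√n₁ = 9.8/√221 = 0.6592; SE₂ = 11.9/√183 = 0.8797.
Independent samples, unequal variances: SE_diff = √(SE₁² + SE₂²) = √(0.43454464 + 0.77387209) = 1.0993.
z* = 1.645, so margin of error = 1.645 × 1.0993 = 1.8083.
Difference in means = 50.7 − 52.3 = -1.6000.
-1.6000 ± 1.8083 → (-3.4083, 0.2083).
The interval (-3.4083, 0.2083) contains 0, so the difference is not significant.

not significant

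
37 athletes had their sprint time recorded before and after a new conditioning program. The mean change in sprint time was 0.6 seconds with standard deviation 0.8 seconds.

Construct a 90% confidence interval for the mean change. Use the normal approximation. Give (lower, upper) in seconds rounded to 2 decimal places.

(0.38, 0.82)

This is a matched-pairs design, so SE = s_d/√n = 0.8/√37 = 0.1315.
Margin = 1.645 × 0.1315 = 0.2163; the interval is 0.6 ± 0.2163 = (0.38, 0.82).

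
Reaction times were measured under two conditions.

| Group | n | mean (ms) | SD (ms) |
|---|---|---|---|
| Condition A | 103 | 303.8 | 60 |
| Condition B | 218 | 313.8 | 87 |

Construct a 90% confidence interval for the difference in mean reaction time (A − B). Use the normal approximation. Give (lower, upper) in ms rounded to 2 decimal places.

(-23.73, 3.73)

Standard errors of each mean: 60/√103 = 5.9120 and 87/√218 = 5.8924.
SE(x̄₁ − x̄₂) = √(5.9120² + 5.8924²) = 8.3470 for independent samples with unequal variances.
With z* = 1.645, the margin is 1.645 × 8.3470 = 13.7308.
x̄₁ − x̄₂ = 303.8 − 313.8 = -10.0000; the interval is -10.0000 ± 13.7308 = (-23.73, 3.73).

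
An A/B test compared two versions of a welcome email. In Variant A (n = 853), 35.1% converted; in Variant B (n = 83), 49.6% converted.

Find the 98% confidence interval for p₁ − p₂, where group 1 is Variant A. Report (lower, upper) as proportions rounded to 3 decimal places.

Each SE is √(p̂(1−p̂)/n): √(0.3510·0.6490/853) = 0.01634 and √(0.4960·0.5040/83) = 0.05488.
SE(p̂₁ − p̂₂) = √(SE₁² + SE₂²) = √(0.0002669956 + 0.0030118144) = 0.05726, since the two samples are independent.
At 98% confidence z* = 2.326; margin = 2.326 × 0.05726 = 0.13319.
The difference is 0.3510 − 0.4960 = -0.1450, so the interval is -0.1450 ± 0.13319 = (-0.278, -0.012).

(-0.278, -0.012)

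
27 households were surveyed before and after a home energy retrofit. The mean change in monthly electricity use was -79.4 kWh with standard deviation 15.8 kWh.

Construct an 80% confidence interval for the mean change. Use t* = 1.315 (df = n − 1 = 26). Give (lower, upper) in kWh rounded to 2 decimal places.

(-83.40, -75.40)

Paired design: SE = s_d/√n = 15.8/√27 = 3.0407.
t* = 1.315; margin of error = 1.315 × 3.0407 = 3.9985.
-79.4 ± 3.9985 → (-83.40, -75.40).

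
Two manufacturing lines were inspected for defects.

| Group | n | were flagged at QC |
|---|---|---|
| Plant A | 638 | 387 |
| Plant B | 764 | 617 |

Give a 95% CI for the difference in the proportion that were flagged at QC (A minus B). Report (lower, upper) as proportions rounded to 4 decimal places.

(-0.2481, -0.1539)

First, p̂₁ = 387/638 = 0.6066; p̂₂ = 617/764 = 0.8076.
The two standard errors are √(0.6066×0.3934/638) = 0.01934 and √(0.8076×0.1924/764) = 0.01426.
Because the samples are independent, SE_diff = √(0.01934² + 0.01426²) = 0.02403.
Using z* = 1.960 for 95%, ME = 1.960 × 0.02403 = 0.04710.
p̂₁ − p̂₂ = -0.2010; interval -0.2010 ± 0.04710 gives (-0.2481, -0.1539).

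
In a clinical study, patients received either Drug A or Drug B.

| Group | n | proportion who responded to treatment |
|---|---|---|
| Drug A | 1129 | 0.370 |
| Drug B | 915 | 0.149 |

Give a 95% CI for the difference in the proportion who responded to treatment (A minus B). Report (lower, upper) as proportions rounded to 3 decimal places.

(0.185, 0.257)

SE₁ = √(p̂₁(1−p̂₁)/n₁) = √(0.3700·0.6300/1129) = 0.01437; SE₂ = √(0.1490·0.8510/915) = 0.01177.
Independent samples: SE of the difference = √(SE₁² + SE₂²) = √(0.0002064969 + 0.0001385329) = 0.01857.
z* for 95% confidence is 1.960, so the margin of error is 1.960 × 0.01857 = 0.03640.
Point estimate p̂₁ − p̂₂ = 0.3700 − 0.1490 = 0.2210.
0.2210 ± 0.03640 → (0.185, 0.257).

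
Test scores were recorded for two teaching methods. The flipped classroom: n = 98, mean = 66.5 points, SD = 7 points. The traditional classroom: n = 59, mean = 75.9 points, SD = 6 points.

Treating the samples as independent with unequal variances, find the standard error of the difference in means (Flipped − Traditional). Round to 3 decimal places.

1.054

Per-group SEs: s₁/√n₁ = 7/√98 = 0.7071, s₂/√n₂ = 6/√59 = 0.7811.
Unpooled SE of the difference: √(0.49999041 + 0.61011721) = 1.0536.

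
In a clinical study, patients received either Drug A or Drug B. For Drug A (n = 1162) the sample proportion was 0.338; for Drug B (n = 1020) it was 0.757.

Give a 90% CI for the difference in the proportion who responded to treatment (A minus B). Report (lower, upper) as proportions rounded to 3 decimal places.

Each SE is √(p̂(1−p̂)/n): √(0.3380·0.6620/1162) = 0.01388 and √(0.7570·0.2430/1020) = 0.01343.
SE(p̂₁ − p̂₂) = √(SE₁² + SE₂²) = √(0.0001926544 + 0.0001803649) = 0.01931, since the two samples are independent.
At 90% confidence z* = 1.645; margin = 1.645 × 0.01931 = 0.03176.
The difference is 0.3380 − 0.7570 = -0.4190, so the interval is -0.4190 ± 0.03176 = (-0.451, -0.387).

(-0.451, -0.387)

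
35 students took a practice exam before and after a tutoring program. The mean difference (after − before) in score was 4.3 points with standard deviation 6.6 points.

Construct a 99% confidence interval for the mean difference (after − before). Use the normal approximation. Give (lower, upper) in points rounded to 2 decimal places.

This is a matched-pairs design, so SE = s_d/√n = 6.6/√35 = 1.1156.
Margin = 2.576 × 1.1156 = 2.8738; the interval is 4.3 ± 2.8738 = (1.43, 7.17).

(1.43, 7.17)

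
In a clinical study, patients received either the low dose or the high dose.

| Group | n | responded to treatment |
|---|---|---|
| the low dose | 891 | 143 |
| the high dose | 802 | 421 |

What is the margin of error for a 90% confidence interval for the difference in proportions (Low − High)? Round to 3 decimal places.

0.035

First, p̂₁ = 143/891 = 0.1605; p̂₂ = 421/802 = 0.5249.
The two standard errors are √(0.1605×0.8395/891) = 0.01230 and √(0.5249×0.4751/802) = 0.01763.
Because the samples are independent, SE_diff = √(0.01230² + 0.01763²) = 0.02150.
Using z* = 1.645 for 90%, ME = 1.645 × 0.02150 = 0.03537.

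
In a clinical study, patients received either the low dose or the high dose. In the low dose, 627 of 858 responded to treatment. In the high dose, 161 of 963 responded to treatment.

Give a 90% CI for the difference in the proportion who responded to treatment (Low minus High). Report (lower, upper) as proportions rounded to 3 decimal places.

(0.532, 0.595)

p̂₁ = 627/858 = 0.7308 and p̂₂ = 161/963 = 0.1672.
SE₁ = √(p̂₁(1−p̂₁)/n₁) = √(0.7308·0.2692/858) = 0.01514; SE₂ = √(0.1672·0.8328/963) = 0.01202.
Independent samples: SE of the difference = √(SE₁² + SE₂²) = √(0.0002292196 + 0.0001444804) = 0.01933.
z* for 90% confidence is 1.645, so the margin of error is 1.645 × 0.01933 = 0.03180.
Point estimate p̂₁ − p̂₂ = 0.7308 − 0.1672 = 0.5636.
0.5636 ± 0.03180 → (0.532, 0.595).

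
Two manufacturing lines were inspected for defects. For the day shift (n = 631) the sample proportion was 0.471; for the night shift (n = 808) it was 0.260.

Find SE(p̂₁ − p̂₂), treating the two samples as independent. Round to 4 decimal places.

Each SE is √(p̂(1−p̂)/n): √(0.4710·0.5290/631) = 0.01987 and √(0.2600·0.7400/808) = 0.01543.
SE(p̂₁ − p̂₂) = √(SE₁² + SE₂²) = √(0.0003948169 + 0.0002380849) = 0.02516, since the two samples are independent.

0.0252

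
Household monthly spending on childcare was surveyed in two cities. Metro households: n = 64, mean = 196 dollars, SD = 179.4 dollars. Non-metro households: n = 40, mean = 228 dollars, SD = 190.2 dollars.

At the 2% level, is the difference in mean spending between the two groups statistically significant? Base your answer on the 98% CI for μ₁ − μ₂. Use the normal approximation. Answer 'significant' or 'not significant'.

Per-group SEs: s₁/√n₁ = 179.4/√64 = 22.4250, s₂/√n₂ = 190.2/√40 = 30.0733.
Unpooled SE of the difference: √(502.880625 + 904.40337289) = 37.5138.
Margin of error = z* · SE = 2.326 × 37.5138 = 87.2571.
x̄₁ − x̄₂ = 196 − 228 = -32.0000.
CI: -32.0000 ± 87.2571 = (-119.2571, 55.2571).
The interval (-119.2571, 55.2571) contains 0, so the difference is not significant.

not significant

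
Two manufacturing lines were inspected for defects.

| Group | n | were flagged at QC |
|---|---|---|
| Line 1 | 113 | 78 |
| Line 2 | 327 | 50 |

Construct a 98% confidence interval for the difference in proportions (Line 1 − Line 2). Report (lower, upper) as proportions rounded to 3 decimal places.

p̂₁ = 78/113 = 0.6903 and p̂₂ = 50/327 = 0.1529.
SE₁ = √(p̂₁(1−p̂₁)/n₁) = √(0.6903·0.3097/113) = 0.04350; SE₂ = √(0.1529·0.8471/327) = 0.01990.
Independent samples: SE of the difference = √(SE₁² + SE₂²) = √(0.00189225 + 0.00039601) = 0.04784.
z* for 98% confidence is 2.326, so the margin of error is 2.326 × 0.04784 = 0.11128.
Point estimate p̂₁ − p̂₂ = 0.6903 − 0.1529 = 0.5374.
0.5374 ± 0.11128 → (0.426, 0.649).

(0.426, 0.649)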